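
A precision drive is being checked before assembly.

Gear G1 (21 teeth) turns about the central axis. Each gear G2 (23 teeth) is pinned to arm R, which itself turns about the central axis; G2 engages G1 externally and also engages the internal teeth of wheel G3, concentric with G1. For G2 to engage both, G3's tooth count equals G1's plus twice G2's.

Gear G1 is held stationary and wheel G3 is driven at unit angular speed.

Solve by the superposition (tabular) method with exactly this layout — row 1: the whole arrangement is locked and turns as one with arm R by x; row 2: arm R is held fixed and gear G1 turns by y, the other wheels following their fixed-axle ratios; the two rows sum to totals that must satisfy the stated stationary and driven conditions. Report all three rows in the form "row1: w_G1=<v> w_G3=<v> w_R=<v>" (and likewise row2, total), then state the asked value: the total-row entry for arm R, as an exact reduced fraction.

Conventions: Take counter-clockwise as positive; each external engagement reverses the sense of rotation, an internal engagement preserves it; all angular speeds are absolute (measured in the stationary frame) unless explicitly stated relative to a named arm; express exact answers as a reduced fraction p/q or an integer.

topology: planetary set — G1 21T / G2 23T / G3 67T, arm = carrier (Willis)
row 1 (train locked, turned with arm): all members turn x
row 2 (arm held, sun turns y): ω_ring = −(21/67)·y, ω_arm = 0
boundary: total ω_sun = x + y = 0 and total ω_ring = x − (21/67)·y = 1  ⇒  y = -67/88, x = 67/88
row 2 ring = −(21/67)·(-67/88) = 21/88
totals (row 1 + row 2): sun 67/88 + (-67/88) = 0, ring 67/88 + 21/88 = 1, arm 67/88 + 0 = 67/88
asked cell (total, arm) = 67/88

row1: w_G1=67/88 w_G3=67/88 w_R=67/88
row2: w_G1=-67/88 w_G3=21/88 w_R=0
total: w_G1=0 w_G3=1 w_R=67/88
asked value: 67/88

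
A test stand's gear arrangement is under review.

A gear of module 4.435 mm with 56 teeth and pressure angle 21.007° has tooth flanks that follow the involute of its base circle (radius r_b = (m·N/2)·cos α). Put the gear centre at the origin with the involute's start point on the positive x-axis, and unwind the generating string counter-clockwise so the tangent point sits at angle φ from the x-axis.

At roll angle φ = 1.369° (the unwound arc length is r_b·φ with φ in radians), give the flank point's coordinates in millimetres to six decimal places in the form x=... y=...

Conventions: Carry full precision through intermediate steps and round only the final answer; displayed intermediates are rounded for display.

x=115.959666 y=0.000527

topology: single-mesh involute geometry — m = 4.435, N = 56
pitch radius r_p = m·N/2 = 4.435·56/2 = 124.180000
base radius r_b = r_p·cos α = 124.180000·cos 21.007° = 115.926580
roll angle φ = 1.369° = 0.02389356 rad
x = r_b·(cos φ + φ·sin φ) = 115.959666
y = r_b·(sin φ − φ·cos φ) = 0.000527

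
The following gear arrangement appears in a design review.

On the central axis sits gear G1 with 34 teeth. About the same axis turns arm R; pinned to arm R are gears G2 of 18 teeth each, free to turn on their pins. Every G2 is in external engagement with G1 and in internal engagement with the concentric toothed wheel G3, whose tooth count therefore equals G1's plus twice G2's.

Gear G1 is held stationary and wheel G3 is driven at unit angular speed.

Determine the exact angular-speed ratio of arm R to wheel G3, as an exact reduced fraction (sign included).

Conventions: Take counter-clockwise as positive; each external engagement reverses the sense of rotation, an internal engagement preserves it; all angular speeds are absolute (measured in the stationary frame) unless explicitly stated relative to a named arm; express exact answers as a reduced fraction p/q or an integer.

class = planetary set [G3 = 34+2·18 = 70; Willis about the carrier]
ring teeth: 34 + 2·18 = 70
34(ω_sun−ω_arm) = −70(ω_ring−ω_arm),  ω_sun = 0, ω_ring = 1
34(0−ω_arm) = −70(1−ω_arm)  ⇒  104·ω_arm = 70  ⇒  ω_arm = 35/52
ω_out/ω_in = 35/52

35/52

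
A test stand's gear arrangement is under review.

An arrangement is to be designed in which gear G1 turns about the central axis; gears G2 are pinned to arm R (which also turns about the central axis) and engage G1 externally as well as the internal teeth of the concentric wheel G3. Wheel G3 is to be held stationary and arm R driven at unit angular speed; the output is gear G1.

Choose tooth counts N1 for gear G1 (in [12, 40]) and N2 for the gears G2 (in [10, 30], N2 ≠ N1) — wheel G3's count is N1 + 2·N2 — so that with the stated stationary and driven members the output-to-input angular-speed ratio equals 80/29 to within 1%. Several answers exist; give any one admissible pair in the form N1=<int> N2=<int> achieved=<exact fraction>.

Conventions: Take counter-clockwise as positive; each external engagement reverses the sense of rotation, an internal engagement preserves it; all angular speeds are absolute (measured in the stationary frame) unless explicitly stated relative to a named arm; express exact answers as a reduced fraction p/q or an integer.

class = planetary set [ratio 80/29 wanted; Willis about the carrier]
Willis with ω_ring = 0: ω_sun/ω_arm = (N1+N3)/N1; set equal to 80/29  ⇒  N3/N1 = 80/29 − 1 = 51/29
N3 = N1 + 2·N2  ⇒  N2/N1 = (N3/N1 − 1)/2 = (51/29 − 1)/2 = 11/29
smallest multiple with N1 ≥ 12 and N2 ≥ 10: k = 1  ⇒  N1 = 1·29 = 29, N2 = 1·11 = 11 (N1 ≤ 40, N2 ≤ 30, N2 ≠ N1 ✓), N3 = 29 + 2·11 = 51
check: (N1+N3)/N1 with N1 = 29, N3 = 51 gives 80/29; |achieved − target| = 0 ≤ 4/145 ✓

N1=29 N2=11 achieved=80/29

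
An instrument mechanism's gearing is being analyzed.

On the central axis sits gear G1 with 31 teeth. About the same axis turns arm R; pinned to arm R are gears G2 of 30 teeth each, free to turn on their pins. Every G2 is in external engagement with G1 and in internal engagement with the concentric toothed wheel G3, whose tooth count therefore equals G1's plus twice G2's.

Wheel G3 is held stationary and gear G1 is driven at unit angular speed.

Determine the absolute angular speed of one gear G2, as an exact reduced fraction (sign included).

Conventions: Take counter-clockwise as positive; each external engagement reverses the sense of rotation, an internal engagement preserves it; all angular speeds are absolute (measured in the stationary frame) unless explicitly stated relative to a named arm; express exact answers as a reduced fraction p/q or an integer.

-31/60

recognized (axles ride arm R): planetary set, 31/30/91 teeth
ring teeth: 31 + 2·30 = 91
31(ω_sun−ω_arm) = −91(ω_ring−ω_arm),  ω_ring = 0, ω_sun = 1
31(1−ω_arm) = −91(0−ω_arm)  ⇒  122·ω_arm = 31  ⇒  ω_arm = 31/122
sun–planet mesh: 31·(1−31/122) = −30·(ω_p−ω_arm)  ⇒  ω_p−ω_arm = -2821/3660
ω_p = 31/122 − 2821/3660 = -31/60
exact speed ratio = -31/60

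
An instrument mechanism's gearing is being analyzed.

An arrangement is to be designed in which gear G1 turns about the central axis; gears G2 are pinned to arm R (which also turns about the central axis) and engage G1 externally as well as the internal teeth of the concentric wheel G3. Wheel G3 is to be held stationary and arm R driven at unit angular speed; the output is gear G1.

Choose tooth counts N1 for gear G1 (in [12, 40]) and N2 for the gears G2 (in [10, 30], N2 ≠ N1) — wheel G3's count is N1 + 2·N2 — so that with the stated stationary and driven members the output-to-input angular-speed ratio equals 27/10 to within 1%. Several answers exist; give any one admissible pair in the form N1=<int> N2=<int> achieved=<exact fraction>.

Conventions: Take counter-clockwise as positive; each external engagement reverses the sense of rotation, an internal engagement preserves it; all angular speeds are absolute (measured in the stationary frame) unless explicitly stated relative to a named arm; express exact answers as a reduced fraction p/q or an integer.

N1=40 N2=14 achieved=27/10

class = planetary set [ratio 27/10 wanted; Willis about the carrier]
Willis with ω_ring = 0: ω_sun/ω_arm = (N1+N3)/N1; set equal to 27/10  ⇒  N3/N1 = 27/10 − 1 = 17/10
N3 = N1 + 2·N2  ⇒  N2/N1 = (N3/N1 − 1)/2 = (17/10 − 1)/2 = 7/20
smallest multiple with N1 ≥ 12 and N2 ≥ 10: k = 2  ⇒  N1 = 2·20 = 40, N2 = 2·7 = 14 (N1 ≤ 40, N2 ≤ 30, N2 ≠ N1 ✓), N3 = 40 + 2·14 = 68
check: (N1+N3)/N1 with N1 = 40, N3 = 68 gives 27/10; |achieved − target| = 0 ≤ 27/1000 ✓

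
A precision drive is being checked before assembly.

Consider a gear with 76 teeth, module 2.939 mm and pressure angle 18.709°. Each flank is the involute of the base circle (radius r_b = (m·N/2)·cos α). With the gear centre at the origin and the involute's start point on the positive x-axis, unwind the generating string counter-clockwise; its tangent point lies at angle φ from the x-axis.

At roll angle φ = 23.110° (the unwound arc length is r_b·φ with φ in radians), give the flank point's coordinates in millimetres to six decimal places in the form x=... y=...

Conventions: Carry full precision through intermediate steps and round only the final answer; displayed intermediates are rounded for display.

topology: single-mesh involute geometry — m = 2.939, N = 76
pitch radius r_p = m·N/2 = 2.939·76/2 = 111.682000
base radius r_b = r_p·cos α = 111.682000·cos 18.709° = 105.780712
roll angle φ = 23.110° = 0.40334559 rad
x = r_b·(cos φ + φ·sin φ) = 114.038505
y = r_b·(sin φ − φ·cos φ) = 2.276330

x=114.038505 y=2.276330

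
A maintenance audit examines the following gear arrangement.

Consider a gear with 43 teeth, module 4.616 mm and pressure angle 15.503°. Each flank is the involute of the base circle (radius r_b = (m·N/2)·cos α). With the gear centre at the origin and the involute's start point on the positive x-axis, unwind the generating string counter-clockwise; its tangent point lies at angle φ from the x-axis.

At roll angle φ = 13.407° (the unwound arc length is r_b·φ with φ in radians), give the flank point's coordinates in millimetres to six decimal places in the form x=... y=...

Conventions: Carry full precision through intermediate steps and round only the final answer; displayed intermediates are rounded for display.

x=98.215583 y=0.406195

class = single-mesh tooth geometry [base-circle involute, m = 4.616, 43T]
pitch radius r_p = m·N/2 = 4.616·43/2 = 99.244000
base radius r_b = r_p·cos α = 99.244000·cos 15.503° = 95.633152
roll angle φ = 13.407° = 0.23399629 rad
x = r_b·(cos φ + φ·sin φ) = 98.215583
y = r_b·(sin φ − φ·cos φ) = 0.406195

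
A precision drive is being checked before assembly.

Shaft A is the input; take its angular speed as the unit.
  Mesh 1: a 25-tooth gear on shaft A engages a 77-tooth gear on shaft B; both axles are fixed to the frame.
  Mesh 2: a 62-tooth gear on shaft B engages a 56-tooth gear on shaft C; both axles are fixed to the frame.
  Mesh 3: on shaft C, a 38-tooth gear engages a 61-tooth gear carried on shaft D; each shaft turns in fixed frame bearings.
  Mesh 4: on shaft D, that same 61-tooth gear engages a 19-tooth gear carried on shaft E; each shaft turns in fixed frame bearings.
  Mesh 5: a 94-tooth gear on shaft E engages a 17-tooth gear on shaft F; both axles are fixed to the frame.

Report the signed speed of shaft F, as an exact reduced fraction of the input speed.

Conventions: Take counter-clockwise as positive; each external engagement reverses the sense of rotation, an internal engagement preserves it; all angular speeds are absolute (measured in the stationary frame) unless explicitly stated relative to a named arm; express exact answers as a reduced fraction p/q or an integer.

5-mesh fixed-axis compound train (all bearings frame-fixed)
mesh 1 [25T→77T]: |ω|/ω_in = 1×25/77 = 25/77, sense flips to −
mesh 2 [62T→56T]: |ω|/ω_in = (25/77)×62/56 = 775/2156, sense flips to +
mesh 3 [38T→61T]: |ω|/ω_in = (775/2156)×38/61 = 14725/65758, sense flips to −
mesh 4 [61T→19T]: |ω|/ω_in = (14725/65758)×61/19 = 775/1078, sense flips to +
mesh 5 [94T→17T]: |ω|/ω_in = (775/1078)×94/17 = 36425/9163, sense flips to −
signed output speed (× input speed) = -36425/9163

-36425/9163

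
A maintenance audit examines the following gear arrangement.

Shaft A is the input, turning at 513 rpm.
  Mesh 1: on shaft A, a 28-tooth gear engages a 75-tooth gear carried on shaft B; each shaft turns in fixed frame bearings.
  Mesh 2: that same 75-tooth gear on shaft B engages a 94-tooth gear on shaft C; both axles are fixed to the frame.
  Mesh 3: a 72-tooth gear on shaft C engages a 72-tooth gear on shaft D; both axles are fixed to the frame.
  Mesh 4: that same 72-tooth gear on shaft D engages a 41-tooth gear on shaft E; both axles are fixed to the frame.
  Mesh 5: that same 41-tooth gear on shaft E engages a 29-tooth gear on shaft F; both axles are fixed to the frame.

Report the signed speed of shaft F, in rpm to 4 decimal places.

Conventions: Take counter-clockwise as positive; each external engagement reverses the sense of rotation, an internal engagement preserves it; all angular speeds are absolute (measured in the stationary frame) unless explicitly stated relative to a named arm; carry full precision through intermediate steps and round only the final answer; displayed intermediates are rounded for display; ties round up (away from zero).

class = fixed-axis compound train [5 meshes; 5 ratios multiply, 5 sense flips]
mesh 1 [28T→75T]: ω = 513.0000×28/75 = 191.5200 rpm, sense flips to −
mesh 2 [75T→94T]: ω = 191.5200×75/94 = 152.8085 rpm, sense flips to +
mesh 3 [72T→72T]: ω = 152.8085×72/72 = 152.8085 rpm, sense flips to −
mesh 4 [72T→41T]: ω = 152.8085×72/41 = 268.3467 rpm, sense flips to +
mesh 5 [41T→29T]: ω = 268.3467×41/29 = 379.3866 rpm, sense flips to −
signed output speed = -379.3866 rpm

-379.3866 rpm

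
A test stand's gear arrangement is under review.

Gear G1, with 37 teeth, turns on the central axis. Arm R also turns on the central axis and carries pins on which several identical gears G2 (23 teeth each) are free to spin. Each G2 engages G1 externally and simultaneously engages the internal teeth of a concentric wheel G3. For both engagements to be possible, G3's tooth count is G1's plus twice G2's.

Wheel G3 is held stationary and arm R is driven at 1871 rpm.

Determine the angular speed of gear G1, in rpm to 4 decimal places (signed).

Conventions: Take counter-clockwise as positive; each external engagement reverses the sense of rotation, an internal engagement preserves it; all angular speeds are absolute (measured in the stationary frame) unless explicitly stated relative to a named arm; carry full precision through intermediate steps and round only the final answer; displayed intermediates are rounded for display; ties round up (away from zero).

recognized (axles ride arm R): planetary set, 37/23/83 teeth
normalise by the input: solve with ω_arm = 1, then scale by 1871 rpm
ring teeth: 37 + 2·23 = 83
37(ω_sun−ω_arm) = −83(ω_ring−ω_arm),  ω_ring = 0, ω_arm = 1
ω_sun = 1 − (83/37)(0−1) = 120/37
scale: ω_sun = 120/37 × 1871 rpm = +6068.1081 rpm

+6068.1081 rpm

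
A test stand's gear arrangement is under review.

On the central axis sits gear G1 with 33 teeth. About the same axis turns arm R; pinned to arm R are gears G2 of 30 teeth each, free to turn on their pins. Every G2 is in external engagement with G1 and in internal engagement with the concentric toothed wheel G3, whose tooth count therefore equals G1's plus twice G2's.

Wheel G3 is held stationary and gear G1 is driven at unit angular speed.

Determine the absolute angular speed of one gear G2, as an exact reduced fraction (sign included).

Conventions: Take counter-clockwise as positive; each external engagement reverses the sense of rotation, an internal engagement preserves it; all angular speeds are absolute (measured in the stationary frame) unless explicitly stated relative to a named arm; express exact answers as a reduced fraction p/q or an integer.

-11/20

recognized (axles ride arm R): planetary set, 33/30/93 teeth
ring teeth: 33 + 2·30 = 93
33(ω_sun−ω_arm) = −93(ω_ring−ω_arm),  ω_ring = 0, ω_sun = 1
33(1−ω_arm) = −93(0−ω_arm)  ⇒  126·ω_arm = 33  ⇒  ω_arm = 11/42
sun–planet mesh: 33·(1−11/42) = −30·(ω_p−ω_arm)  ⇒  ω_p−ω_arm = -341/420
ω_p = 11/42 − 341/420 = -11/20
exact speed ratio = -11/20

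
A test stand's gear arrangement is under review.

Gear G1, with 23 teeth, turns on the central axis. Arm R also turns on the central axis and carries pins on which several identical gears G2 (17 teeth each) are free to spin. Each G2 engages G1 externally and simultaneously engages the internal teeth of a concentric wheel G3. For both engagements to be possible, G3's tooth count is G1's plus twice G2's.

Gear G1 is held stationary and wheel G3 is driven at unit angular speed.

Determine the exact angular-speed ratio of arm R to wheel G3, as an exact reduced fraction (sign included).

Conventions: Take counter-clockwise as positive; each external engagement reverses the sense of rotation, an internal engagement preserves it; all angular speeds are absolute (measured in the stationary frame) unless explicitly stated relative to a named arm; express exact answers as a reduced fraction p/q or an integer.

planetary set (23T centre, 17T on arm, 57T internal) — Willis relation
ring teeth: 23 + 2·17 = 57
23(ω_sun−ω_arm) = −57(ω_ring−ω_arm),  ω_sun = 0, ω_ring = 1
23(0−ω_arm) = −57(1−ω_arm)  ⇒  80·ω_arm = 57  ⇒  ω_arm = 57/80
ω_out/ω_in = 57/80

57/80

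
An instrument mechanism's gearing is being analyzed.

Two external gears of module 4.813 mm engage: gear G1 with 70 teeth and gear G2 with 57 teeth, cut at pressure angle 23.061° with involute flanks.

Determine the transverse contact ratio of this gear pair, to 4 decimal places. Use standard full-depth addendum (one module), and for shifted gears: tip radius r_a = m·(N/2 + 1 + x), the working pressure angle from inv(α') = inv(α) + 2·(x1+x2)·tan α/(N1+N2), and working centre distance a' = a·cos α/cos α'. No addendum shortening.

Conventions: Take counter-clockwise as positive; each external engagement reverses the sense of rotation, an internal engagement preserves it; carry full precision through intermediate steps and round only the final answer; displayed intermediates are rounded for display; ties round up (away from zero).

1.6373

topology: single-mesh involute geometry — m = 4.813, 70T/57T pair
base radii: r_b1 = 154.993481, r_b2 = 126.208978
tip radii: r_a1 = 173.268000, r_a2 = 141.983500
no profile shift: α' = α, a' = a
action lengths: √(r_a1²−r_b1²) = 77.452054, √(r_a2²−r_b2²) = 65.043126
base pitch p_b = π·m·cos α = 13.912182
CR = (77.452054 + 65.043126 − 305.625500·sin 23.06100°)/13.912182 = 1.637294
contact ratio ≈ 1.6373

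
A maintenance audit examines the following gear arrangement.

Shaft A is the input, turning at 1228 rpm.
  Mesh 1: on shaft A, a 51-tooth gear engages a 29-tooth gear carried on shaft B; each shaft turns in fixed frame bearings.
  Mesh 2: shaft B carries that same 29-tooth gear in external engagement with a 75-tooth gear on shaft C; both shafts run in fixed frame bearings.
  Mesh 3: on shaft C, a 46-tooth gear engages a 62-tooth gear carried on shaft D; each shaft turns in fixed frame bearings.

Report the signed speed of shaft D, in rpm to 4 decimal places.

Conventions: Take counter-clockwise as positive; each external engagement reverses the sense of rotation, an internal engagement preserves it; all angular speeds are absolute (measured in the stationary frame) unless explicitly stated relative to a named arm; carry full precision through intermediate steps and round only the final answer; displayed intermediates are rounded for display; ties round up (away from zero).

-619.5458 rpm

3-mesh fixed-axis compound train (all bearings frame-fixed)
mesh 1 [51T→29T]: ω = 1228.0000×51/29 = 2159.5862 rpm, sense flips to −
mesh 2 [29T→75T]: ω = 2159.5862×29/75 = 835.0400 rpm, sense flips to +
mesh 3 [46T→62T]: ω = 835.0400×46/62 = 619.5458 rpm, sense flips to −
signed output speed = -619.5458 rpm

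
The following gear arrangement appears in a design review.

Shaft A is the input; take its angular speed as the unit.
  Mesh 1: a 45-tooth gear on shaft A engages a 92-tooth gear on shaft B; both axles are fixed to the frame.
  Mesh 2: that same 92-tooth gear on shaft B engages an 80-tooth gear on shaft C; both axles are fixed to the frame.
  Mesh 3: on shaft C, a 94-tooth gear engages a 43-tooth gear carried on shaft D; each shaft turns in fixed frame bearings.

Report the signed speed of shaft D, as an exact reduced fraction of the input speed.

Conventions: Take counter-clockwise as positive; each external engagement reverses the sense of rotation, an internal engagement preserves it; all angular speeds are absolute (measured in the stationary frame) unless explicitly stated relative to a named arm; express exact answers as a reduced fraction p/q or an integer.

-423/344

3-mesh fixed-axis compound train (all bearings frame-fixed)
mesh 1 [45T→92T]: |ω|/ω_in = 1×45/92 = 45/92, sense flips to −
mesh 2 [92T→80T]: |ω|/ω_in = (45/92)×92/80 = 9/16, sense flips to +
mesh 3 [94T→43T]: |ω|/ω_in = (9/16)×94/43 = 423/344, sense flips to −
signed output speed (× input speed) = -423/344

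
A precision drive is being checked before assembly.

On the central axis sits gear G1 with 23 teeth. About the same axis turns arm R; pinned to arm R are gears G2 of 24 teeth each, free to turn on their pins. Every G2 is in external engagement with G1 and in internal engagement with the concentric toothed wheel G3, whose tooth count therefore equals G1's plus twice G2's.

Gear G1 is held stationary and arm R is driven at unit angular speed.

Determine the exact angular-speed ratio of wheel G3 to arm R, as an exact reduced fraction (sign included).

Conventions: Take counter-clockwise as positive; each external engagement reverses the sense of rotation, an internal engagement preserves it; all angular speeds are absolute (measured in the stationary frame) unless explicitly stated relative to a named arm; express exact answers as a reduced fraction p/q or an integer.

94/71

class = planetary set [G3 = 23+2·24 = 71; Willis about the carrier]
ring teeth: 23 + 2·24 = 71
23(ω_sun−ω_arm) = −71(ω_ring−ω_arm),  ω_sun = 0, ω_arm = 1
ω_ring = 1 − (23/71)(0−1) = 94/71
ω_out/ω_in = 94/71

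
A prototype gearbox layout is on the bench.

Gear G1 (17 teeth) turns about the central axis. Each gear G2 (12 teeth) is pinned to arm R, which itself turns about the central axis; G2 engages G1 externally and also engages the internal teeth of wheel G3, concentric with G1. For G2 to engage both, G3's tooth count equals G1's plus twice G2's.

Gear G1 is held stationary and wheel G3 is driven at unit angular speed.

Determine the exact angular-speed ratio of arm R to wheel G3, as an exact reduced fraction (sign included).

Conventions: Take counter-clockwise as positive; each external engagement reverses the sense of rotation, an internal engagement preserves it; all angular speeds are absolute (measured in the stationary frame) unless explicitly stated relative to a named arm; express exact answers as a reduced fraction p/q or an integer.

planetary set (17T centre, 12T on arm, 41T internal) — Willis relation
ring teeth: 17 + 2·12 = 41
17(ω_sun−ω_arm) = −41(ω_ring−ω_arm),  ω_sun = 0, ω_ring = 1
17(0−ω_arm) = −41(1−ω_arm)  ⇒  58·ω_arm = 41  ⇒  ω_arm = 41/58
ω_out/ω_in = 41/58

41/58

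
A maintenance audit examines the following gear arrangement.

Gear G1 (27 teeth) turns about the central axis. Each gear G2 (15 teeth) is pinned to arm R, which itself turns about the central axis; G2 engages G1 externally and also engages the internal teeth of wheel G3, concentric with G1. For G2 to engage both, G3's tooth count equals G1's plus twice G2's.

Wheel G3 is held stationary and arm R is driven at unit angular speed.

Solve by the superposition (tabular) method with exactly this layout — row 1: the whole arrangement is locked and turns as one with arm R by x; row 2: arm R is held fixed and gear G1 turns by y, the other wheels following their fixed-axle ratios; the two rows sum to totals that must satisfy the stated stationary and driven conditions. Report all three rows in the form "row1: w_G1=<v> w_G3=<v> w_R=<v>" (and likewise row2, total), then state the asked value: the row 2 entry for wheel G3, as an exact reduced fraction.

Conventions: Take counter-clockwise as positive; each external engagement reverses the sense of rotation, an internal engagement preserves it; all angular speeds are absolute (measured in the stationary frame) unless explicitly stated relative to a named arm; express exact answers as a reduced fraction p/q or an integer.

topology: planetary set — G1 27T / G2 15T / G3 57T, arm = carrier (Willis)
superposition row 1 [locked train]: every member turns x
row 2 — arm fixed, fixed-axis ratios: sun y, ring −(27/57)·y, arm 0
boundary: total ω_ring = x − (27/57)·y = 0 and total ω_arm = x = 1  ⇒  y = 19/9, x = 1
row 2 ring = −(27/57)·19/9 = -1
totals (row 1 + row 2): sun 1 + 19/9 = 28/9, ring 1 + (-1) = 0, arm 1 + 0 = 1
asked cell (row2, ring) = -1

row1: w_G1=1 w_G3=1 w_R=1
row2: w_G1=19/9 w_G3=-1 w_R=0
total: w_G1=28/9 w_G3=0 w_R=1
asked value: -1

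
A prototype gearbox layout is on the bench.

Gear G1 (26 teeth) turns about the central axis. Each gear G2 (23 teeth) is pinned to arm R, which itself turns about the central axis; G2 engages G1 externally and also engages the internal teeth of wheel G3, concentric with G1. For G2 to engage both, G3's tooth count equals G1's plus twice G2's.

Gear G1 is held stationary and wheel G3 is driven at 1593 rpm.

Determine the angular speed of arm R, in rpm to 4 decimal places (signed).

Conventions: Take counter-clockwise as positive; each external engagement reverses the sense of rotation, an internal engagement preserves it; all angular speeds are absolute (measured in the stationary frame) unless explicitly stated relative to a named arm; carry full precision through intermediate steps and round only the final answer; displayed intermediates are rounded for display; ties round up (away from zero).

planetary set (26T centre, 23T on arm, 72T internal) — Willis relation
normalise by the input: solve with ω_ring = 1, then scale by 1593 rpm
ring teeth: 26 + 2·23 = 72
26(ω_sun−ω_arm) = −72(ω_ring−ω_arm),  ω_sun = 0, ω_ring = 1
26(0−ω_arm) = −72(1−ω_arm)  ⇒  98·ω_arm = 72  ⇒  ω_arm = 36/49
scale: ω_arm = 36/49 × 1593 rpm = +1170.3673 rpm

+1170.3673 rpm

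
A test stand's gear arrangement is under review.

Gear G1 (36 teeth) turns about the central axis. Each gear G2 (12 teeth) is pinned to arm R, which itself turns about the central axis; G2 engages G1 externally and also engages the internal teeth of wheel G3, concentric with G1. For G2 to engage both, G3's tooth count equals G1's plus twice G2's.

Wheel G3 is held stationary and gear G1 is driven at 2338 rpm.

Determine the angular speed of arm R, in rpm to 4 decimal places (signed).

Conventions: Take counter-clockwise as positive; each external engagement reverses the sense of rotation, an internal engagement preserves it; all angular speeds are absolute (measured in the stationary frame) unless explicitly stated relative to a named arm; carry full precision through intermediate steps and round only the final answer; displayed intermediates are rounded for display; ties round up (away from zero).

recognized (axles ride arm R): planetary set, 36/12/60 teeth
normalise by the input: solve with ω_sun = 1, then scale by 2338 rpm
ring teeth: 36 + 2·12 = 60
36(ω_sun−ω_arm) = −60(ω_ring−ω_arm),  ω_ring = 0, ω_sun = 1
36(1−ω_arm) = −60(0−ω_arm)  ⇒  96·ω_arm = 36  ⇒  ω_arm = 3/8
scale: ω_arm = 3/8 × 2338 rpm = +876.7500 rpm

+876.7500 rpm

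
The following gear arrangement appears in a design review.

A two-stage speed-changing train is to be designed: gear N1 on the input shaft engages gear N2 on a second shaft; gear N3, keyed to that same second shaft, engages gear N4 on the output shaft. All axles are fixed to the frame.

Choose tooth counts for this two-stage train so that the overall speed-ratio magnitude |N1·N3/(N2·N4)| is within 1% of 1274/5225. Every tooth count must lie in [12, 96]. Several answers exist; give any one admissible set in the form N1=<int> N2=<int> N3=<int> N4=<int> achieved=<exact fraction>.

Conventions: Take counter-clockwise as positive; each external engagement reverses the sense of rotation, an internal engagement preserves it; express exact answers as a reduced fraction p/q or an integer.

N1=14 N2=55 N3=91 N4=95 achieved=1274/5225

class = fixed-axis compound train [2-stage, 1274/5225 wanted]
target = 1274/5225 in lowest terms: an exact hit needs N1·N3 = k·1274 and N2·N4 = k·5225 for one integer k, every count in [12, 96]; additionally prefer no 1:1 stage (N1 ≠ N2, N3 ≠ N4)
k = 1: N1·N3 = 1274 = 14·91, N2·N4 = 5225 = 55·95
achieved = 14·91/(55·95) = 1274/5225; |achieved − target| = 0 ≤ 637/261250 ✓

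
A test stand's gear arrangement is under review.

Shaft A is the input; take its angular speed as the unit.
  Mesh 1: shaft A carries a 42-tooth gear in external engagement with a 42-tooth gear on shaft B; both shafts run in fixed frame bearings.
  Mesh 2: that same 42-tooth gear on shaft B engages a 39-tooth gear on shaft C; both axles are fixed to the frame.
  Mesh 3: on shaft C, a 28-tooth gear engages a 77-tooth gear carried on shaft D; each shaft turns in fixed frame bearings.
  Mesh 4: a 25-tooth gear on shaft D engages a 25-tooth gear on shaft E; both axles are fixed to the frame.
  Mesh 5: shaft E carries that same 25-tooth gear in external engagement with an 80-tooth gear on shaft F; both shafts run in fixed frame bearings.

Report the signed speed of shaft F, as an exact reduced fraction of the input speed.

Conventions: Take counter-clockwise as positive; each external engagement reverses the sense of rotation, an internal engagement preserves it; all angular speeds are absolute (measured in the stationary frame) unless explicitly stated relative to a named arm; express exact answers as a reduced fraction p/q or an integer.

-35/286

5-mesh fixed-axis compound train (all bearings frame-fixed)
mesh 1 [42T→42T]: |ω|/ω_in = 1×42/42 = 1, sense flips to −
mesh 2 [42T→39T]: |ω|/ω_in = 1×42/39 = 14/13, sense flips to +
mesh 3 [28T→77T]: |ω|/ω_in = (14/13)×28/77 = 56/143, sense flips to −
mesh 4 [25T→25T]: |ω|/ω_in = (56/143)×25/25 = 56/143, sense flips to +
mesh 5 [25T→80T]: |ω|/ω_in = (56/143)×25/80 = 35/286, sense flips to −
signed output speed (× input speed) = -35/286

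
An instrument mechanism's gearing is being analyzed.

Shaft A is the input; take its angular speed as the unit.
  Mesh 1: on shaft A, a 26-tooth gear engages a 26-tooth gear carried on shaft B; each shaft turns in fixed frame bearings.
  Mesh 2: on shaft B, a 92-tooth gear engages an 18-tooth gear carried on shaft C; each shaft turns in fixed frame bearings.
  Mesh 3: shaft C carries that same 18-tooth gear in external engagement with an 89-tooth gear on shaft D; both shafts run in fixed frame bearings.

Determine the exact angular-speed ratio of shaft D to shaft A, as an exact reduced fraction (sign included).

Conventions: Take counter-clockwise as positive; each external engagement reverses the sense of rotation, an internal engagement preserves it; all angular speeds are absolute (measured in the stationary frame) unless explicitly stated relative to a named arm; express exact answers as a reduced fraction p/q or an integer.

class = fixed-axis compound train [3 meshes; 3 ratios multiply, 3 sense flips]
mesh 1 [26T→26T]: running ratio 1, sense −
mesh 2 [92T→18T]: running ratio 46/9, sense +
mesh 3 [18T→89T]: running ratio 92/89, sense −
ω_out/ω_in = -92/89

-92/89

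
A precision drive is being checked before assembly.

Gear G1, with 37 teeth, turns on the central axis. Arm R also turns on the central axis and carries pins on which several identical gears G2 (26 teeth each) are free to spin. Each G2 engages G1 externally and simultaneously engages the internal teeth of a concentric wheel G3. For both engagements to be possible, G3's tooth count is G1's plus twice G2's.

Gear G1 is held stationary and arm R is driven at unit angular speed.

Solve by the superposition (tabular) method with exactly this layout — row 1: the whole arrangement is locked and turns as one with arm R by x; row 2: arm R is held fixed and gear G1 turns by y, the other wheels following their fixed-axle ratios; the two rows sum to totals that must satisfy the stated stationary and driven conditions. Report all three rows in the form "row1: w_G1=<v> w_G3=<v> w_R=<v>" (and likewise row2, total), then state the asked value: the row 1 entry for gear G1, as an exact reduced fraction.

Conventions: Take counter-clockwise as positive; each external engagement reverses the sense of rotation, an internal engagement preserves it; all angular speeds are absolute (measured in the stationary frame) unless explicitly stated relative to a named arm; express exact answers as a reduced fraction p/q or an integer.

row1: w_G1=1 w_G3=1 w_R=1
row2: w_G1=-1 w_G3=37/89 w_R=0
total: w_G1=0 w_G3=126/89 w_R=1
asked value: 1

recognized (axles ride arm R): planetary set, 37/26/89 teeth
row 1: whole set turns with the arm by x
superposition row 2 [arm held]: sun y, ring −(37/89)·y, arm 0
boundary: total ω_sun = x + y = 0 and total ω_arm = x = 1  ⇒  y = -1, x = 1
row 2 ring = −(37/89)·(-1) = 37/89
totals (row 1 + row 2): sun 1 + (-1) = 0, ring 1 + 37/89 = 126/89, arm 1 + 0 = 1
asked cell (row1, sun) = 1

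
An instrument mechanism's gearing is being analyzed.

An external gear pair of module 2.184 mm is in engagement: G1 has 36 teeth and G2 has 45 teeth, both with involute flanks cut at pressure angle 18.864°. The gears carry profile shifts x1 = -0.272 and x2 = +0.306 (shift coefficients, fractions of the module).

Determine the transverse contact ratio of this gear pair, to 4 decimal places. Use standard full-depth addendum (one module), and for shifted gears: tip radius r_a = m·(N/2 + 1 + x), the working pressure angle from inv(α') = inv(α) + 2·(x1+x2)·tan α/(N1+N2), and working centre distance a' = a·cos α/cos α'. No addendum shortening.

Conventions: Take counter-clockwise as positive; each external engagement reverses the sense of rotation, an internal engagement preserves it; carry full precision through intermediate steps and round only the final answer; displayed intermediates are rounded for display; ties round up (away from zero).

recognized (one external pair, fixed centres): single-mesh tooth geometry, m = 2.184, N1 = 36, N2 = 45
base radii: r_b1 = 37.200501, r_b2 = 46.500626
tip radii: r_a1 = 40.901952, r_a2 = 51.992304
inv(α') = inv(18.864°) + 2·(-0.272+0.306)·tan α/(36+45) = 0.01272263  ⇒  α' = 19.00366°
a' = a·cos α / cos α' = 88.4520·cos 18.864°/cos 19.00366° = 88.525992
action lengths: √(r_a1²−r_b1²) = 17.002717, √(r_a2²−r_b2²) = 23.257072
base pitch p_b = π·m·cos α = 6.492712
CR = (17.002717 + 23.257072 − 88.525992·sin 19.00366°)/6.492712 = 1.760928
contact ratio ≈ 1.7609

1.7609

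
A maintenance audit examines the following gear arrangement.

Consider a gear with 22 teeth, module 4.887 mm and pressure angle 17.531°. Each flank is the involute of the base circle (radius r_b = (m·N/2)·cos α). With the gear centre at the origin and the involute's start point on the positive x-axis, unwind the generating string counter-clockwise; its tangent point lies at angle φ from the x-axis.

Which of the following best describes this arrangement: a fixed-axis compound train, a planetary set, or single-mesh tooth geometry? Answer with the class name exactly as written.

topology: single-mesh involute geometry — m = 4.887, N = 22
classification: single-mesh tooth geometry

single-mesh tooth geometry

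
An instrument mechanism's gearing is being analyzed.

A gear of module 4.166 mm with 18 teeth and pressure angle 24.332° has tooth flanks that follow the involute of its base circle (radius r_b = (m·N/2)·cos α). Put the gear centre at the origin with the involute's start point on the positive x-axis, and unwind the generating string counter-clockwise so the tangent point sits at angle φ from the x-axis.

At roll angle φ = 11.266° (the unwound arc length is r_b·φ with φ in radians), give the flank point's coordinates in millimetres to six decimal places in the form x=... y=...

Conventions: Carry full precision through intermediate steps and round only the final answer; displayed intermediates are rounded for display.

recognized (one wheel, involute flank): single-mesh tooth geometry, m = 4.166, N = 18
pitch radius r_p = m·N/2 = 4.166·18/2 = 37.494000
base radius r_b = r_p·cos α = 37.494000·cos 24.332° = 34.163532
roll angle φ = 11.266° = 0.19662879 rad
x = r_b·(cos φ + φ·sin φ) = 34.817592
y = r_b·(sin φ − φ·cos φ) = 0.086239

x=34.817592 y=0.086239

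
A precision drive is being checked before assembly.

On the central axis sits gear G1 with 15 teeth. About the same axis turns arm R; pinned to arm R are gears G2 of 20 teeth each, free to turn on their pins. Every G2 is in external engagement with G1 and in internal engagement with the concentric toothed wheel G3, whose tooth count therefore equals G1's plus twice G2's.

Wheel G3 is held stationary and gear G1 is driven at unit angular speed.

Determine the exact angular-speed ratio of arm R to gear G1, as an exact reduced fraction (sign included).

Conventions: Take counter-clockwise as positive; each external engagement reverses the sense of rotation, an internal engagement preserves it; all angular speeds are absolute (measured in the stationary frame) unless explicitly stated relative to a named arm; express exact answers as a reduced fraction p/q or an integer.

3/14

planetary set (15T centre, 20T on arm, 55T internal) — Willis relation
ring teeth: 15 + 2·20 = 55
15(ω_sun−ω_arm) = −55(ω_ring−ω_arm),  ω_ring = 0, ω_sun = 1
15(1−ω_arm) = −55(0−ω_arm)  ⇒  70·ω_arm = 15  ⇒  ω_arm = 3/14
ω_out/ω_in = 3/14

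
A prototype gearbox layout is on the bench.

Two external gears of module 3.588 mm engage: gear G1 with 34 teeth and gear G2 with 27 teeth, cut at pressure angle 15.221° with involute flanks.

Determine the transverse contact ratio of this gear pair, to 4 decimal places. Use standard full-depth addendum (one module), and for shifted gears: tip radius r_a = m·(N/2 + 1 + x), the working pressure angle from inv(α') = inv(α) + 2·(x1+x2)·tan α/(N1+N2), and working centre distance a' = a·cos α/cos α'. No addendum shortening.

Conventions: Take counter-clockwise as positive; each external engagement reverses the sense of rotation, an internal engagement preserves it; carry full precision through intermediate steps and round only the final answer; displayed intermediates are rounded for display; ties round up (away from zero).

1.9041

topology: single-mesh involute geometry — m = 3.588, 34T/27T pair
base radii: r_b1 = 58.856281, r_b2 = 46.738811
tip radii: r_a1 = 64.584000, r_a2 = 52.026000
no profile shift: α' = α, a' = a
action lengths: √(r_a1²−r_b1²) = 26.590060, √(r_a2²−r_b2²) = 22.851438
base pitch p_b = π·m·cos α = 10.876615
CR = (26.590060 + 22.851438 − 109.434000·sin 15.22100°)/10.876615 = 1.904120
contact ratio ≈ 1.9041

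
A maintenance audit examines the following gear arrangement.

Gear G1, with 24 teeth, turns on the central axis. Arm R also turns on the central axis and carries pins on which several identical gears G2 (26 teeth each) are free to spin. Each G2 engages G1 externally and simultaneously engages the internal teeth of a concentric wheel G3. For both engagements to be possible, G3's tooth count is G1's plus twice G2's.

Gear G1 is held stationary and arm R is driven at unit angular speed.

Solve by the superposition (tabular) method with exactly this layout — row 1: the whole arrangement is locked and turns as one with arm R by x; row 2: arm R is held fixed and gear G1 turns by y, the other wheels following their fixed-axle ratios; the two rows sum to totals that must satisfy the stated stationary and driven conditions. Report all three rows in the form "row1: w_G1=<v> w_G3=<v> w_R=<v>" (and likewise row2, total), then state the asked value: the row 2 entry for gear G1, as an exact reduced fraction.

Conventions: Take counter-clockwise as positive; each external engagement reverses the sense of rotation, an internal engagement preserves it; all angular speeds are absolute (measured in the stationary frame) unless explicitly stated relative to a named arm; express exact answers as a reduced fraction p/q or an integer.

row1: w_G1=1 w_G3=1 w_R=1
row2: w_G1=-1 w_G3=6/19 w_R=0
total: w_G1=0 w_G3=25/19 w_R=1
asked value: -1

class = planetary set [G3 = 24+2·26 = 76; Willis about the carrier]
row 1 — lock + rotate with arm: ω_sun = ω_ring = ω_arm = x
row 2 (arm held, sun turns y): ω_ring = −(24/76)·y, ω_arm = 0
boundary: total ω_sun = x + y = 0 and total ω_arm = x = 1  ⇒  y = -1, x = 1
row 2 ring = −(24/76)·(-1) = 6/19
totals (row 1 + row 2): sun 1 + (-1) = 0, ring 1 + 6/19 = 25/19, arm 1 + 0 = 1
asked cell (row2, sun) = -1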